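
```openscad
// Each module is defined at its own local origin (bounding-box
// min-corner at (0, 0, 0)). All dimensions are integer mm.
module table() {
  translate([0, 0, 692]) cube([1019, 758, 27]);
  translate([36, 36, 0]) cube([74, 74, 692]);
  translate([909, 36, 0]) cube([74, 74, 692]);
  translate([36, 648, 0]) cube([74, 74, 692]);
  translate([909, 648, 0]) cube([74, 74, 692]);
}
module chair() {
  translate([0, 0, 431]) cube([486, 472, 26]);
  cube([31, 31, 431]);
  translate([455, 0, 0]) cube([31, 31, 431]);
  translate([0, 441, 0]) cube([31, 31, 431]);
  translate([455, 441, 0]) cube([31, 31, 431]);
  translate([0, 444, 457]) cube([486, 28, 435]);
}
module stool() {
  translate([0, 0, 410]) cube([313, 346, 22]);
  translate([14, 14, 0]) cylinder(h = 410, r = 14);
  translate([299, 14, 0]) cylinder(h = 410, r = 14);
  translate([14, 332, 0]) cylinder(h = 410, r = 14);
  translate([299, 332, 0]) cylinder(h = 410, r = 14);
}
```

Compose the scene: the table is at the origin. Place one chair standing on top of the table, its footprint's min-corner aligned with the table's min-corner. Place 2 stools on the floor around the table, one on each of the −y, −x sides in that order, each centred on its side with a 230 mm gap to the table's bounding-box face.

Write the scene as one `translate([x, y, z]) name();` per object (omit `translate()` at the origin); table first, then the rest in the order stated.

table();
translate([0, 0, 719]) chair();
translate([353, -576, 0]) stool();
translate([-543, 206, 0]) stool();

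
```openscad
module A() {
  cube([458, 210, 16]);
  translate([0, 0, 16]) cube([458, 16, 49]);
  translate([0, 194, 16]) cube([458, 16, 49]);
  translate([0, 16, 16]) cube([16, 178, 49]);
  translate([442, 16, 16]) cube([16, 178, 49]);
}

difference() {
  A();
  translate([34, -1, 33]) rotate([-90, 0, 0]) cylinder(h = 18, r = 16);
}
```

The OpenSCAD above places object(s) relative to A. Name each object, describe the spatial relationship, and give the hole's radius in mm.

A is an open box. The open box has a circular hole through its front wall. The hole's radius is 16 mm.

The subtracted cylinder has r = 16 mm.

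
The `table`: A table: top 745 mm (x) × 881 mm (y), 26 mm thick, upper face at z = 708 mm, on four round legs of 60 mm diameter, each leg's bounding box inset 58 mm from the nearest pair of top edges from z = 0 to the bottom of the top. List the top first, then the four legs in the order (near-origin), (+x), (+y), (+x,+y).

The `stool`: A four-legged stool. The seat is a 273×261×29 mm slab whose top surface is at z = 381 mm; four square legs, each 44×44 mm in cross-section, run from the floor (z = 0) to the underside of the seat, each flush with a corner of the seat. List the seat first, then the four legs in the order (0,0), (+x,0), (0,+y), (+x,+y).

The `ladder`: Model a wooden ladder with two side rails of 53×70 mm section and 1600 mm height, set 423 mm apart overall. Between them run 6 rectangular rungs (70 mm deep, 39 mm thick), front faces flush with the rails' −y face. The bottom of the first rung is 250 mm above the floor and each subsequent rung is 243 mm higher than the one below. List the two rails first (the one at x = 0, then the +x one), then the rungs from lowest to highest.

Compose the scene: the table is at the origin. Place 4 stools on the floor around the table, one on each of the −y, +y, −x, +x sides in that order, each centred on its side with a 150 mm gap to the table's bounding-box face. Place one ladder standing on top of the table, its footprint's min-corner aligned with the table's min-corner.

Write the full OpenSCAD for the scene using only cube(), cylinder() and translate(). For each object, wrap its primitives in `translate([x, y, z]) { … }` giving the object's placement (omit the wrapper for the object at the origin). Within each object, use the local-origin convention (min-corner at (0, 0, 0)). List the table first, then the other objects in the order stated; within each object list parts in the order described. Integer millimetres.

translate([0, 0, 682]) cube([745, 881, 26]);
translate([88, 88, 0]) cylinder(h = 682, r = 30);
translate([657, 88, 0]) cylinder(h = 682, r = 30);
translate([88, 793, 0]) cylinder(h = 682, r = 30);
translate([657, 793, 0]) cylinder(h = 682, r = 30);
translate([236, -411, 0]) {
  translate([0, 0, 352]) cube([273, 261, 29]);
  cube([44, 44, 352]);
  translate([229, 0, 0]) cube([44, 44, 352]);
  translate([0, 217, 0]) cube([44, 44, 352]);
  translate([229, 217, 0]) cube([44, 44, 352]);
}
translate([236, 1031, 0]) {
  translate([0, 0, 352]) cube([273, 261, 29]);
  cube([44, 44, 352]);
  translate([229, 0, 0]) cube([44, 44, 352]);
  translate([0, 217, 0]) cube([44, 44, 352]);
  translate([229, 217, 0]) cube([44, 44, 352]);
}
translate([-423, 310, 0]) {
  translate([0, 0, 352]) cube([273, 261, 29]);
  cube([44, 44, 352]);
  translate([229, 0, 0]) cube([44, 44, 352]);
  translate([0, 217, 0]) cube([44, 44, 352]);
  translate([229, 217, 0]) cube([44, 44, 352]);
}
translate([895, 310, 0]) {
  translate([0, 0, 352]) cube([273, 261, 29]);
  cube([44, 44, 352]);
  translate([229, 0, 0]) cube([44, 44, 352]);
  translate([0, 217, 0]) cube([44, 44, 352]);
  translate([229, 217, 0]) cube([44, 44, 352]);
}
translate([0, 0, 708]) {
  cube([53, 70, 1600]);
  translate([370, 0, 0]) cube([53, 70, 1600]);
  translate([53, 0, 250]) cube([317, 70, 39]);
  translate([53, 0, 493]) cube([317, 70, 39]);
  translate([53, 0, 736]) cube([317, 70, 39]);
  translate([53, 0, 979]) cube([317, 70, 39]);
  translate([53, 0, 1222]) cube([317, 70, 39]);
  translate([53, 0, 1465]) cube([317, 70, 39]);
}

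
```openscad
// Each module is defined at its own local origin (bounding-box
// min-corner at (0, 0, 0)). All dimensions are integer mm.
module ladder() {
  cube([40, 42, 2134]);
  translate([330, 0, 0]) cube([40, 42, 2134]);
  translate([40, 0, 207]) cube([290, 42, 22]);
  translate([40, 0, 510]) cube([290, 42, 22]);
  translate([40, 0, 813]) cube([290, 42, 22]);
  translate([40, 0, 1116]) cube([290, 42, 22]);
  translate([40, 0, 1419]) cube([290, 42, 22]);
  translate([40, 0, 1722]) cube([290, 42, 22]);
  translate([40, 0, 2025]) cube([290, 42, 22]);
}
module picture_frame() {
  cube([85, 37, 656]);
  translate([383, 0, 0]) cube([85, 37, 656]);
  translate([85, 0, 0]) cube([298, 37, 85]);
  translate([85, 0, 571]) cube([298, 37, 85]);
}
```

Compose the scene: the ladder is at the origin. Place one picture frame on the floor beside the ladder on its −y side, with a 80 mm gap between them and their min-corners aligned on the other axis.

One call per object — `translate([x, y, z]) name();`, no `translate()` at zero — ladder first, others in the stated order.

ladder();
translate([0, -117, 0]) picture_frame();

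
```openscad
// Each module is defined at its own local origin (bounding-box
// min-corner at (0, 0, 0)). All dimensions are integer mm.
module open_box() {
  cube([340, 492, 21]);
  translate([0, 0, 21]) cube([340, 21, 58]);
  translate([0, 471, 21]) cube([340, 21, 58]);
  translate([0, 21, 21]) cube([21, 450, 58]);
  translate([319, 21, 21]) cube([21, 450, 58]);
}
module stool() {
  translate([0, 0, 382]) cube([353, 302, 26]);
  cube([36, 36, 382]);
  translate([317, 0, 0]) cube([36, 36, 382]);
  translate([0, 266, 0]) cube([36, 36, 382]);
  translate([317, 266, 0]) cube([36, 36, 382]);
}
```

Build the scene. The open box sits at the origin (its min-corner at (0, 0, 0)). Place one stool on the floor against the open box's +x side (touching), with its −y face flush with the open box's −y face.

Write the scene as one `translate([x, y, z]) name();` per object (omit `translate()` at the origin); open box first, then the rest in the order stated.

open_box();
translate([340, 0, 0]) stool();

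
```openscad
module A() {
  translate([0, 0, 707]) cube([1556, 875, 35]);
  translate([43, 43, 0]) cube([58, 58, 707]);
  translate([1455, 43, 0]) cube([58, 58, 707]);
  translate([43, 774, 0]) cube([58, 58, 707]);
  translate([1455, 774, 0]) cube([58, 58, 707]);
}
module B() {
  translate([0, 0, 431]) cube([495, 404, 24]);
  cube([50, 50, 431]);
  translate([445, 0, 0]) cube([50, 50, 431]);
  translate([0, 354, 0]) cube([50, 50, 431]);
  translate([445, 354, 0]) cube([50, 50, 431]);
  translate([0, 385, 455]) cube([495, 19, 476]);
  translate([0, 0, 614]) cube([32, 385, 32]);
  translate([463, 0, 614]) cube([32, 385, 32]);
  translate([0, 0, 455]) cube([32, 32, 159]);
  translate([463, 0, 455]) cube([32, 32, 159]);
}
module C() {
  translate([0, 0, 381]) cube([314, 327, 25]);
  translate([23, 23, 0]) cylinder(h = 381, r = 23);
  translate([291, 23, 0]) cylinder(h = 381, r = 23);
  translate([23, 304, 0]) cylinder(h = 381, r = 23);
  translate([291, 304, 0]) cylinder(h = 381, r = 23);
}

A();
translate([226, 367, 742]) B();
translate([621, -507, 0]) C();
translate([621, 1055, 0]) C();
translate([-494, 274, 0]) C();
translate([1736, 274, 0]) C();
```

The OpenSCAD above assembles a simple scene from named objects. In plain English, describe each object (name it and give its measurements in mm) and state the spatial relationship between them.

A is a rectangular dining table. The top is 1556×875×35 mm with its upper surface at z = 742 mm. It stands on four 58×58 mm square legs, each inset 43 mm from the nearest pair of top edges, running from the floor to the underside of the top.

B is a chair: 495×404 mm seat, 24 mm thick, top at z = 455 mm, on four 50 mm square corner legs flush with the seat edges. A 19 mm thick backrest slab spans the full seat width, extending 476 mm above the seat top, its back face flush with the seat's +y edge. Two armrests of 32×32 mm section run along each side from the seat's front edge to the front of the backrest, top faces 191 mm above the seat top and outer faces flush with the seat's x-edges; a 32×32 mm post under the front of each armrest stands on the seat at the front corner.

C is a four-legged stool. The seat is a 314×327×25 mm slab whose top surface is at z = 406 mm; four round legs, each 46 mm in diameter, run from the floor (z = 0) to the underside of the seat, each leg's axis is inset half a diameter from the nearest pair of seat edges (so the leg's bounding box is flush with the corner).

The chair is on top of the table. Four stools sit around the table at the −y, +y, −x, +x sides.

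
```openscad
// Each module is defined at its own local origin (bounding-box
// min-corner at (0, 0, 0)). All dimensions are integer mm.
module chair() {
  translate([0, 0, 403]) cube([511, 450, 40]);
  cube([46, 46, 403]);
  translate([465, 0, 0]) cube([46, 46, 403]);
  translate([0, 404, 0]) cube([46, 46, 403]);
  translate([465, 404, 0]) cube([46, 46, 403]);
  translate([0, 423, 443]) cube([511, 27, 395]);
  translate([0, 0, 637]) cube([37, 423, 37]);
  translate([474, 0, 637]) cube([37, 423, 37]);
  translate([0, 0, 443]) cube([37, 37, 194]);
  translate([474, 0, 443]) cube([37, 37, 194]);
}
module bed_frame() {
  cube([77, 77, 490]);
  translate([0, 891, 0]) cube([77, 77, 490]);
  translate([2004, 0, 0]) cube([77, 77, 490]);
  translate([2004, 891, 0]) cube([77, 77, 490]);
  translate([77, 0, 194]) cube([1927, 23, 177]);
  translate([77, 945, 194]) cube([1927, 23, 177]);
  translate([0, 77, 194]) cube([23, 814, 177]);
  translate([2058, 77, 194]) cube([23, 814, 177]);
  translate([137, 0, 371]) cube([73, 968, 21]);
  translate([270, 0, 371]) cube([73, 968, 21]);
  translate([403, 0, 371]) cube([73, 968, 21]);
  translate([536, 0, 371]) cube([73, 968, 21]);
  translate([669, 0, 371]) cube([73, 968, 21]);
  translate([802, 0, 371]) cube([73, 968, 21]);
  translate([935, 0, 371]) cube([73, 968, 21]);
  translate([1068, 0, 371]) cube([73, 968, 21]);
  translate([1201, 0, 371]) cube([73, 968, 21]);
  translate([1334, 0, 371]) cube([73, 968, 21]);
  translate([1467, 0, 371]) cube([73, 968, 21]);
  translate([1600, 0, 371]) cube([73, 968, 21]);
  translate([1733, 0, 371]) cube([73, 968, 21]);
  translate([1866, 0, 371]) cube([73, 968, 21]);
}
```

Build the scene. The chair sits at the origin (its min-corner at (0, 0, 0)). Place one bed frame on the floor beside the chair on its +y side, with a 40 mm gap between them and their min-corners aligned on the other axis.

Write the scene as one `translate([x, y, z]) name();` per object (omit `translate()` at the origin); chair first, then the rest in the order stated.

chair();
translate([0, 490, 0]) bed_frame();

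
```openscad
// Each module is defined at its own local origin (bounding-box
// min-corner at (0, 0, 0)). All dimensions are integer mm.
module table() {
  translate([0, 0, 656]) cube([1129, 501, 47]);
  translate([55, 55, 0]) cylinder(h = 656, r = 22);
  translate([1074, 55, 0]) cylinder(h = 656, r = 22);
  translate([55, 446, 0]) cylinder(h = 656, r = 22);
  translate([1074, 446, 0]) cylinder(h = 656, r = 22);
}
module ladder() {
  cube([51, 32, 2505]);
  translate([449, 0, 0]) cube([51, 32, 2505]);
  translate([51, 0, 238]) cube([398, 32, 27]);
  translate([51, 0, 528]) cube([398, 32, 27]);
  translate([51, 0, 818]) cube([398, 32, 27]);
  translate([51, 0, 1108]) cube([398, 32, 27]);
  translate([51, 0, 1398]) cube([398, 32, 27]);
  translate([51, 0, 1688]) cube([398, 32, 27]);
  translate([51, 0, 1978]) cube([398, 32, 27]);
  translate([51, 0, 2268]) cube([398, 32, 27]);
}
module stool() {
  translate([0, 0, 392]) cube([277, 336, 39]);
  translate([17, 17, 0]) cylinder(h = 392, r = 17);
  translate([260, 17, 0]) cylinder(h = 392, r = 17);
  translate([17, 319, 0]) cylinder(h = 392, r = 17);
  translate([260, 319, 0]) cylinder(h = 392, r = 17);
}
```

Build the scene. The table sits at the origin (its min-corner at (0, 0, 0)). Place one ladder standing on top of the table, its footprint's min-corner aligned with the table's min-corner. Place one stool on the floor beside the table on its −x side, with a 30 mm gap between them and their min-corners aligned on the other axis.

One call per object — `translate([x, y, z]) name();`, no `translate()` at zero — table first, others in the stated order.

table();
translate([0, 0, 703]) ladder();
translate([-307, 0, 0]) stool();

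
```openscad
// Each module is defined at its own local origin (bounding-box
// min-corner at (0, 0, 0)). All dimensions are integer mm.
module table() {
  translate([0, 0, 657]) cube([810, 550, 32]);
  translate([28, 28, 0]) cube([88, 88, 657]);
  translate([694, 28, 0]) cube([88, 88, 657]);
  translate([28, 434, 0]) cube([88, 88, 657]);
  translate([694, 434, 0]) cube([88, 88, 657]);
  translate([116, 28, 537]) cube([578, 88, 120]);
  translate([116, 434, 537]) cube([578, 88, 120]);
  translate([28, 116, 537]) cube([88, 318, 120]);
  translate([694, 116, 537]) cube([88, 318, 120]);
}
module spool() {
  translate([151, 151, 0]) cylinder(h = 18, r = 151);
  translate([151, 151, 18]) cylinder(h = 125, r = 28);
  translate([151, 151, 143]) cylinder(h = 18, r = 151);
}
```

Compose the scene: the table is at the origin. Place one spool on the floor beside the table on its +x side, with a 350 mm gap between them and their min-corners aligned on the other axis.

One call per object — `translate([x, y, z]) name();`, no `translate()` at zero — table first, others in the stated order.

table();
translate([1160, 0, 0]) spool();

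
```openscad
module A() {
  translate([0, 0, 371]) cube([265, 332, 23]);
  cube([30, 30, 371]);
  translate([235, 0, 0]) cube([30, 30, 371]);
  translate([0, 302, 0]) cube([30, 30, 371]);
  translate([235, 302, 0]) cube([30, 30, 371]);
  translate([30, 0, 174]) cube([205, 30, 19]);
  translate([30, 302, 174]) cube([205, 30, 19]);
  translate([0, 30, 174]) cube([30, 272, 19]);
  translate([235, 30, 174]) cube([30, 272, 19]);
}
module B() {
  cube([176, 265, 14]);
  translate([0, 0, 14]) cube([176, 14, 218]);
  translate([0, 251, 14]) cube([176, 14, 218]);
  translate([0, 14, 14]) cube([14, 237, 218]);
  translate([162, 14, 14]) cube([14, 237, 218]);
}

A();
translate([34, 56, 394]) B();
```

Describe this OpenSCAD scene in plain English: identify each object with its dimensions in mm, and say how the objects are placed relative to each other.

A is a four-legged stool. The seat is a 265×332×23 mm slab whose top surface is at z = 394 mm; four square legs, each 30×30 mm in cross-section, run from the floor (z = 0) to the underside of the seat, each flush with a corner of the seat. Four stretchers, 30 mm wide and 19 mm tall, connect adjacent legs with their undersides at z = 174 mm, each running between the inner faces of the legs it joins and aligned with the legs' outer faces on the other axis.

B is an open-topped rectangular box: outside dimensions 176×265×232 mm, with a uniform wall and base thickness of 14 mm. The base is a full 176×265 slab on the floor; four walls sit on top of the base. The front and back walls (the −y and +y sides) span the full width; the two side walls fit between them.

The open box is on top of the stool.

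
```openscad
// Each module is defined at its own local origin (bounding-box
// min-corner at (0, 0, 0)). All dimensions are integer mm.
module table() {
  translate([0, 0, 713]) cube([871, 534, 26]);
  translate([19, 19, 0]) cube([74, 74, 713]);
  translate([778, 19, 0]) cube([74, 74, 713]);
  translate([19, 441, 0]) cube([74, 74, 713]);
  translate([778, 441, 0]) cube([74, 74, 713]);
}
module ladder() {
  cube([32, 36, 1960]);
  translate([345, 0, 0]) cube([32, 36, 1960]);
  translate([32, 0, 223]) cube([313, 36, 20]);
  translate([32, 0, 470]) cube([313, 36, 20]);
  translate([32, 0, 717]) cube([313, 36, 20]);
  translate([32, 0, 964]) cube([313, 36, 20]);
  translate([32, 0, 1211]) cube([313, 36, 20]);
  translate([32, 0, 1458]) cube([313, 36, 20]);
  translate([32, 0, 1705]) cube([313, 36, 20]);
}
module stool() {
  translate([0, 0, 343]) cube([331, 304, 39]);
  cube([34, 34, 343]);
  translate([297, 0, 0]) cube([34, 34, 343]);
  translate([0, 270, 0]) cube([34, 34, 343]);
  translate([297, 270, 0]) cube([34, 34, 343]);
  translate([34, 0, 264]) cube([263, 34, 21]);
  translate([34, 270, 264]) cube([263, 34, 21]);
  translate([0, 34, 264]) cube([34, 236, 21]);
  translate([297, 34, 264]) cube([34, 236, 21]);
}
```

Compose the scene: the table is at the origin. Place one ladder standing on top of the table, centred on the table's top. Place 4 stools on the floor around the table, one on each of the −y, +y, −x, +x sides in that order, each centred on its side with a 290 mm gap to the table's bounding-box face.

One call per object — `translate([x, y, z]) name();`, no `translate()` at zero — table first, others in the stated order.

table();
translate([247, 249, 739]) ladder();
translate([270, -594, 0]) stool();
translate([270, 824, 0]) stool();
translate([-621, 115, 0]) stool();
translate([1161, 115, 0]) stool();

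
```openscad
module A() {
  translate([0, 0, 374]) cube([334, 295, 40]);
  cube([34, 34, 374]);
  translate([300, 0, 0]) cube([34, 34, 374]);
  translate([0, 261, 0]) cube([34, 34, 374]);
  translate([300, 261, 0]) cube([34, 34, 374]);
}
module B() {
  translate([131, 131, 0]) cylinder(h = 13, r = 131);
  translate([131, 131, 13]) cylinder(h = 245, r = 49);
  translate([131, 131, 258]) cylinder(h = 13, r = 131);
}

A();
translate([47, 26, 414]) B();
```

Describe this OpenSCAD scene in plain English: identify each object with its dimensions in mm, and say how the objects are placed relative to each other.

A is a four-legged stool. The seat is a 334×295×40 mm slab whose top surface is at z = 414 mm; four square legs, each 34×34 mm in cross-section, run from the floor (z = 0) to the underside of the seat, each flush with a corner of the seat.

B is a spool: two coaxial disc flanges of radius 131 mm and thickness 13 mm, joined by a core cylinder of radius 49 mm and height 245 mm. The lower flange rests on z = 0 and the three cylinders share a vertical axis.

The spool is on top of the stool.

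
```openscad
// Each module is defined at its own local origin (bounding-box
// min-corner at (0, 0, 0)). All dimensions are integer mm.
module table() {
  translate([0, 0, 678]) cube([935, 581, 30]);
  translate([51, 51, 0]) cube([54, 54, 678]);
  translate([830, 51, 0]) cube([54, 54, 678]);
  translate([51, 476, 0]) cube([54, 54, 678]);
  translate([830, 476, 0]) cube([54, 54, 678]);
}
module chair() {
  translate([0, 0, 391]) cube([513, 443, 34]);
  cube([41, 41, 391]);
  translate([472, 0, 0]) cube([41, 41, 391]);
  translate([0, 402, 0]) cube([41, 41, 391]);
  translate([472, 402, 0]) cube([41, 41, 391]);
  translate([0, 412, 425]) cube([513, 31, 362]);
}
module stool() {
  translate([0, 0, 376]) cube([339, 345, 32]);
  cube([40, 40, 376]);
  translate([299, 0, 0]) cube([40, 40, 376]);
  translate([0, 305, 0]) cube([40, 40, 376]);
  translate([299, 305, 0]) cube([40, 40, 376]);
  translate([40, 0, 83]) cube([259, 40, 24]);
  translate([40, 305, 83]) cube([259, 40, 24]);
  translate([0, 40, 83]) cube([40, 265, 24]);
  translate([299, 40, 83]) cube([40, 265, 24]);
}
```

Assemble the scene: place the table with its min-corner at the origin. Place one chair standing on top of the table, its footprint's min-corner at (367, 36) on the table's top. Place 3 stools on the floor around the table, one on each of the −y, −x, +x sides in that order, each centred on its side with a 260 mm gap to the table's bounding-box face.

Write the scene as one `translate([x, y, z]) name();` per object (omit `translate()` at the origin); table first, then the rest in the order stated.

table();
translate([367, 36, 708]) chair();
translate([298, -605, 0]) stool();
translate([-599, 118, 0]) stool();
translate([1195, 118, 0]) stool();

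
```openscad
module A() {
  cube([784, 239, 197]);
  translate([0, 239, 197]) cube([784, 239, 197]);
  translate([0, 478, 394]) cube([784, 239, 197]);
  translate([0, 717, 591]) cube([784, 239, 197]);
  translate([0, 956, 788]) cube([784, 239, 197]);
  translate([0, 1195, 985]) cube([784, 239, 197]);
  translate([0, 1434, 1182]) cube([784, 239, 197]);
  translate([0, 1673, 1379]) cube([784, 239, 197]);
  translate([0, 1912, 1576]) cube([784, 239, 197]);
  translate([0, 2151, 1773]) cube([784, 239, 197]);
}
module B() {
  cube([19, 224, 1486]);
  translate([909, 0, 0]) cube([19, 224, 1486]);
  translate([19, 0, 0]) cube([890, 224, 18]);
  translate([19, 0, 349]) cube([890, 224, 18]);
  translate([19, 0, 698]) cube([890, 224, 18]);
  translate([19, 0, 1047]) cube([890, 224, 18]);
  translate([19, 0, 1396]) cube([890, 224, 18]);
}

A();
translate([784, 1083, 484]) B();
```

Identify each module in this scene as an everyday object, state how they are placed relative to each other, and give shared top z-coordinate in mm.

Both tops at z = 1970 mm.

A is a staircase. B is a bookshelf. The bookshelf is beside the staircase with their tops flush at z = 1970. The shared top z-coordinate is 1970 mm.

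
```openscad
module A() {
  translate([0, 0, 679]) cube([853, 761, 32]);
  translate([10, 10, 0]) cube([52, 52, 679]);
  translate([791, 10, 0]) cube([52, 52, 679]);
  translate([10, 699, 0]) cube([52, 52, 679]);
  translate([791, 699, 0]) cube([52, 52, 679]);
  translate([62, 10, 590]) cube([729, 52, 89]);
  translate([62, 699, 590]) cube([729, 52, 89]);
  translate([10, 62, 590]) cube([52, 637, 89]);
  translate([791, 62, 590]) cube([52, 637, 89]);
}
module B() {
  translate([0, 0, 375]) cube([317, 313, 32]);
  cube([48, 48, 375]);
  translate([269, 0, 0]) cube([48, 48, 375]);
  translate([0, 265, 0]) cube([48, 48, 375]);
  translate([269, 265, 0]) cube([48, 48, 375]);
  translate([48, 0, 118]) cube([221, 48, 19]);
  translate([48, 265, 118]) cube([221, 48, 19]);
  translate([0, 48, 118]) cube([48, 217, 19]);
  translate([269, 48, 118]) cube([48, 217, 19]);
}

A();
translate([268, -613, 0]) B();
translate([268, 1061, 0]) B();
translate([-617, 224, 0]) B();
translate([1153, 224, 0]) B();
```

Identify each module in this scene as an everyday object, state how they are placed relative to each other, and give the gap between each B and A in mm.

A is a table. B is a stool. Four stools sit around the table at the −y, +y, −x, +x sides. The gap between each stool and the table is 300 mm.

Each stool's nearest face is 300 mm from the table's bounding box.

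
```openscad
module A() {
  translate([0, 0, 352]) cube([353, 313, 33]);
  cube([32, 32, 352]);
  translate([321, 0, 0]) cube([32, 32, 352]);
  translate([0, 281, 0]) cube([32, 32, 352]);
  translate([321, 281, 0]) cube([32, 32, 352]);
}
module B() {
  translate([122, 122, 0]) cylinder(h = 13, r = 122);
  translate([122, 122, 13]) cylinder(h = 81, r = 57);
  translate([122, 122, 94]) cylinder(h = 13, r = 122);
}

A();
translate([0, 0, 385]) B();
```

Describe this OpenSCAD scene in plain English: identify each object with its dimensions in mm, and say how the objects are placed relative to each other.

A is a simple wooden stool: a rectangular seat 353 mm (x) by 313 mm (y), 33 mm thick, top face at z = 385 mm, on four square legs, each 32×32 mm in cross-section. The legs rest on z = 0, each flush with a corner of the seat.

B is a spool: two coaxial disc flanges of radius 122 mm and thickness 13 mm, joined by a core cylinder of radius 57 mm and height 81 mm. The lower flange rests on z = 0 and the three cylinders share a vertical axis.

The spool is on top of the stool.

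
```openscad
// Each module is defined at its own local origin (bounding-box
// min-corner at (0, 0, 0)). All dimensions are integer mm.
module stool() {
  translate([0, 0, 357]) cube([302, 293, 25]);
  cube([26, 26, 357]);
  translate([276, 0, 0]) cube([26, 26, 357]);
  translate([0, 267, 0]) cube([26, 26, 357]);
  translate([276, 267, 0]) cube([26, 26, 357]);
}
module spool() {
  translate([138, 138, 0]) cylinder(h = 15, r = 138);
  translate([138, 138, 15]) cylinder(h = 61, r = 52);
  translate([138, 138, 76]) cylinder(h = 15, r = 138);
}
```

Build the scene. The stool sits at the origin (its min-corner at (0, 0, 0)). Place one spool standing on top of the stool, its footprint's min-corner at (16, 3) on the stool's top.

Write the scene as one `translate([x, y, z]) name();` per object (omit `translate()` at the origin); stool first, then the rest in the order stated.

stool();
translate([16, 3, 382]) spool();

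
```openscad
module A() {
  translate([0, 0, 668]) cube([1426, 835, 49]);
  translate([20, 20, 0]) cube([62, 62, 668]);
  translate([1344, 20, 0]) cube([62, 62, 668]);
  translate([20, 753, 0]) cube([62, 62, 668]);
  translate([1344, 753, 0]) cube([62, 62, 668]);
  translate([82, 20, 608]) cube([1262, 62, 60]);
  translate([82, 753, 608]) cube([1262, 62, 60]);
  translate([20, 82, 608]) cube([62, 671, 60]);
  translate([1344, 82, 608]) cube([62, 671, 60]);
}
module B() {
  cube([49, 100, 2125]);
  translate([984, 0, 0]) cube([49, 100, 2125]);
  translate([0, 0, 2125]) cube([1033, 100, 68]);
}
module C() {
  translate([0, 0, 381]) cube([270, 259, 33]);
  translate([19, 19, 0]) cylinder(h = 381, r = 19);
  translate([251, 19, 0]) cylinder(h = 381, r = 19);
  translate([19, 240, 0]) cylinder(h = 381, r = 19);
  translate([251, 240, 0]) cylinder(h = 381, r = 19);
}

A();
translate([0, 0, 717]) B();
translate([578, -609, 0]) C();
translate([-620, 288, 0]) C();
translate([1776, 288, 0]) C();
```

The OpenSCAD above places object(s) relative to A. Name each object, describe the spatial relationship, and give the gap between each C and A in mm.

A is a table. B is a door frame. C is a stool. The door frame is on top of the table. Three stools sit around the table at the −y, −x, +x sides. The gap between each stool and the table is 350 mm.

Each stool's nearest face is 350 mm from the table's bounding box.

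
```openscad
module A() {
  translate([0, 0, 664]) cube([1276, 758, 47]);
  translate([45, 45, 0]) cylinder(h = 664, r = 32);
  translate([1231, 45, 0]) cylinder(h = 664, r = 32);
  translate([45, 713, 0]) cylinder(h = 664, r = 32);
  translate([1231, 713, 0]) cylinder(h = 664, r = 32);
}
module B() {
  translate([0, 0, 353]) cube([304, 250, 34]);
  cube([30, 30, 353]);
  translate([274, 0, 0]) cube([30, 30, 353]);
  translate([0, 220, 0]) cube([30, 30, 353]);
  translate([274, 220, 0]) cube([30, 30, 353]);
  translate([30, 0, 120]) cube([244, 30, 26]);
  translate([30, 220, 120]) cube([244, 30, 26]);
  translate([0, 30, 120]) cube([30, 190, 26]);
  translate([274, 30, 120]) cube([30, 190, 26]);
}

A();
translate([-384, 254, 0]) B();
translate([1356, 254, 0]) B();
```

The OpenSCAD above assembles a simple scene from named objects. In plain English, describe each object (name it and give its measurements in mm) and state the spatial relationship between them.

A is a table: top 1276 mm (x) × 758 mm (y), 47 mm thick, upper face at z = 711 mm, on four round legs of 64 mm diameter, each leg's bounding box inset 13 mm from the nearest pair of top edges, running from z = 0 to the bottom of the top.

B is a four-legged stool. The seat is 304×250 mm, 34 mm thick, top at z = 387 mm. It stands on four square legs, each 30×30 mm in cross-section, from z = 0 to the seat underside, each flush with a corner of the seat. Four stretchers, 30 mm wide and 26 mm tall, connect adjacent legs with their undersides at z = 120 mm, each running between the inner faces of the legs it joins and aligned with the legs' outer faces on the other axis.

Two stools sit around the table at the −x, +x sides.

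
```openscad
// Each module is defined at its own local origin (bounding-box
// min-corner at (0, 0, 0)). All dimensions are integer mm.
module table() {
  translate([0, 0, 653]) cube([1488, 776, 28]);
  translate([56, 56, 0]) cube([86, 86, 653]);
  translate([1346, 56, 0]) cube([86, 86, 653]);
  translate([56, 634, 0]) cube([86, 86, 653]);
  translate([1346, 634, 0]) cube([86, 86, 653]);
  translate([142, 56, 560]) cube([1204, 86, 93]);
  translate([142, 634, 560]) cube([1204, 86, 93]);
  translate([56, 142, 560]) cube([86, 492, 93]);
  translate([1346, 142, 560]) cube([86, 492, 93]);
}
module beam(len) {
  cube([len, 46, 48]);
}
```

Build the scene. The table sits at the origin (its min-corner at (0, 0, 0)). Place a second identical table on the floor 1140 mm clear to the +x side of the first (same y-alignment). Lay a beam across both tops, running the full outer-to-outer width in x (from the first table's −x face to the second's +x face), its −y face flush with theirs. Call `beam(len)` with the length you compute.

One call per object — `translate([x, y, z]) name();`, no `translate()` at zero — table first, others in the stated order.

table();
translate([2628, 0, 0]) table();
translate([0, 0, 681]) beam(4116);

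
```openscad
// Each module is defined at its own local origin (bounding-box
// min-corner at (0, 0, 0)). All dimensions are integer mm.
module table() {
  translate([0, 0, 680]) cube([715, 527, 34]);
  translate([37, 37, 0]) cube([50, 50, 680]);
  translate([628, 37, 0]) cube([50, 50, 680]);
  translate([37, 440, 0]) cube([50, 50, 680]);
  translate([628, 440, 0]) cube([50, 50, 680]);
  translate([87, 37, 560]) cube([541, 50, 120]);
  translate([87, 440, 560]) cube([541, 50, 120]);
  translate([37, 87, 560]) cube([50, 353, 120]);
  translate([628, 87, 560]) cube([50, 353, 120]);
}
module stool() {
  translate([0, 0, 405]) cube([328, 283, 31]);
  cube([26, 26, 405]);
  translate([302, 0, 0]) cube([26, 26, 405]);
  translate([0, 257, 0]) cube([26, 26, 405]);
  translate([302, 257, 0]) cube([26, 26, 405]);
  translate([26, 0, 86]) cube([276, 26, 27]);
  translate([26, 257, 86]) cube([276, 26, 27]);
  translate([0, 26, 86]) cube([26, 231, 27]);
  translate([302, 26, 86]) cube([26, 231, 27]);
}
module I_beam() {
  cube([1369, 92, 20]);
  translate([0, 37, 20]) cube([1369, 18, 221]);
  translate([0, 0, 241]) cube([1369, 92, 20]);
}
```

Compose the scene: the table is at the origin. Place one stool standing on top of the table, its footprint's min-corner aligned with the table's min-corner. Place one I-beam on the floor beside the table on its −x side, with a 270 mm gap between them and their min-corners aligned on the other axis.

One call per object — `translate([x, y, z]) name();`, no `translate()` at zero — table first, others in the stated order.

table();
translate([0, 0, 714]) stool();
translate([-1639, 0, 0]) I_beam();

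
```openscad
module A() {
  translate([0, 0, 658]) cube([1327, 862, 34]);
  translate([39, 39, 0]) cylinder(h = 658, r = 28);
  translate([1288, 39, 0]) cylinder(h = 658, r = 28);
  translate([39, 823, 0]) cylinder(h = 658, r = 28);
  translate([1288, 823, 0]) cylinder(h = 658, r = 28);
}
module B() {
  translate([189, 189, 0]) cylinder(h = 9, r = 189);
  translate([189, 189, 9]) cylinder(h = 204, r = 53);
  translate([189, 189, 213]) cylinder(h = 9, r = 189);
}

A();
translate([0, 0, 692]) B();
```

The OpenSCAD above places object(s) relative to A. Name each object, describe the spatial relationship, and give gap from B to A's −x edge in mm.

The spool's min-x is at 0; the table's min-x is 0; gap = 0 mm.

A is a table. B is a spool. The spool is on top of the table. The gap from the spool to the table's −x edge is 0 mm.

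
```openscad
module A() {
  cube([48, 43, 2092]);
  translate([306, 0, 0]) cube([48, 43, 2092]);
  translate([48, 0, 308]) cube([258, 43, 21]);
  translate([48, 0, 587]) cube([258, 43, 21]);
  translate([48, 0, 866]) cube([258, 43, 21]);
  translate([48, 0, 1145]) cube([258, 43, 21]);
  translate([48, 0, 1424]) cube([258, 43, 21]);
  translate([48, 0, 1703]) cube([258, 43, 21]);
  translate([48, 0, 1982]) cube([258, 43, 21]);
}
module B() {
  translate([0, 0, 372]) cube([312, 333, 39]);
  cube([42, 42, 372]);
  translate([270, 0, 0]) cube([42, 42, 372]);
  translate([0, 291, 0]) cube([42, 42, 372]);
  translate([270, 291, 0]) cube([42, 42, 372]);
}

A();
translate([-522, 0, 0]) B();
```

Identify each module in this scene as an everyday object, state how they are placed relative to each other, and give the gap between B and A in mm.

The stool's nearest face is 210 mm from the ladder's −x face.

A is a ladder. B is a stool. The stool is on the floor beside the ladder on its −x side. The gap between the stool and the ladder is 210 mm.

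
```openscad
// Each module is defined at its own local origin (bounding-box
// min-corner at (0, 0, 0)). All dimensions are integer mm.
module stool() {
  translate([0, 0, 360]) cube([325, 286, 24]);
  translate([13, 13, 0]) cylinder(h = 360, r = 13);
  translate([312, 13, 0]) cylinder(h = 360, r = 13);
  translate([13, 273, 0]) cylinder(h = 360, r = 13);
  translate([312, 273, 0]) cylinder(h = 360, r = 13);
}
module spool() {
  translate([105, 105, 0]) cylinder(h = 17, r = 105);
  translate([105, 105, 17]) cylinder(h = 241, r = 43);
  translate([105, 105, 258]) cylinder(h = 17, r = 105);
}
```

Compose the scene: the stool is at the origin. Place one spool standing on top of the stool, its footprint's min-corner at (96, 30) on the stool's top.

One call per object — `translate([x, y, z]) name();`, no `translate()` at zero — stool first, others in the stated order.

stool();
translate([96, 30, 384]) spool();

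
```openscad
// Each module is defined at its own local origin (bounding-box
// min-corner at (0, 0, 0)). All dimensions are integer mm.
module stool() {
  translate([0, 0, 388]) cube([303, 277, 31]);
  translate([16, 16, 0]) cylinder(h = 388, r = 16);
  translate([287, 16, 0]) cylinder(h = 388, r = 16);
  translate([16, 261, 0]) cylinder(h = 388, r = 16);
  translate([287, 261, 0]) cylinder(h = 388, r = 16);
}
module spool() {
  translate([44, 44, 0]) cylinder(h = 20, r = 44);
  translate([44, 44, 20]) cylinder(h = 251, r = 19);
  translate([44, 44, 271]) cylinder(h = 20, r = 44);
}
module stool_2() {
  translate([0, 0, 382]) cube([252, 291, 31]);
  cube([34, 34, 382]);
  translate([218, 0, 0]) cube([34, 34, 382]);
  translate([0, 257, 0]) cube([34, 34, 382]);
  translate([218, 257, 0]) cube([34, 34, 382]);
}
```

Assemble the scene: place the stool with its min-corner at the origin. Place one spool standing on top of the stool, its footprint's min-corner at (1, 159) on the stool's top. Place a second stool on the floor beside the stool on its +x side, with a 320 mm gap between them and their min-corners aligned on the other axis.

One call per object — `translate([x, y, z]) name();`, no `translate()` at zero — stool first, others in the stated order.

stool();
translate([1, 159, 419]) spool();
translate([623, 0, 0]) stool_2();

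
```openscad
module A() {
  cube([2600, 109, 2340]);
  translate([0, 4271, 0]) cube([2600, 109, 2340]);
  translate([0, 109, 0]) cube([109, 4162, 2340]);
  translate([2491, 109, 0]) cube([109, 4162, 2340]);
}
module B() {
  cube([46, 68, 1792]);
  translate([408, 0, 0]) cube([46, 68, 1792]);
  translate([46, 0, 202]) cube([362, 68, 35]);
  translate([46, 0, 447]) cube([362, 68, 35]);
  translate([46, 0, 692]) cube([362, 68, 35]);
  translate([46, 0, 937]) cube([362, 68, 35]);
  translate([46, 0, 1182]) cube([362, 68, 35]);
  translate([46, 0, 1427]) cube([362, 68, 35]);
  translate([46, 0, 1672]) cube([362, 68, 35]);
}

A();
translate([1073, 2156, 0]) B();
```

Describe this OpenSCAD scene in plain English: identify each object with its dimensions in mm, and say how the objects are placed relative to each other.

A is the wall frame of a small rectangular building: four walls, each 2340 mm tall and 109 mm thick, enclosing a footprint 2600 mm (x) by 4380 mm (y) outside-to-outside, with no floor or roof. The front and back walls (the −y and +y sides) span the full width; the two side walls fit between them.

B is a straight ladder. Two 46×68 mm vertical rails, 1792 mm tall, stand 454 mm apart (outside-to-outside) with their front faces coplanar on the −y side. 7 rungs, each 68 mm deep and 35 mm tall, span between the inner faces of the rails, front faces flush with the rails. The lowest rung's underside is at z = 202 mm and rungs are spaced 245 mm apart (underside to underside).

The ladder sits inside the house frame, centred.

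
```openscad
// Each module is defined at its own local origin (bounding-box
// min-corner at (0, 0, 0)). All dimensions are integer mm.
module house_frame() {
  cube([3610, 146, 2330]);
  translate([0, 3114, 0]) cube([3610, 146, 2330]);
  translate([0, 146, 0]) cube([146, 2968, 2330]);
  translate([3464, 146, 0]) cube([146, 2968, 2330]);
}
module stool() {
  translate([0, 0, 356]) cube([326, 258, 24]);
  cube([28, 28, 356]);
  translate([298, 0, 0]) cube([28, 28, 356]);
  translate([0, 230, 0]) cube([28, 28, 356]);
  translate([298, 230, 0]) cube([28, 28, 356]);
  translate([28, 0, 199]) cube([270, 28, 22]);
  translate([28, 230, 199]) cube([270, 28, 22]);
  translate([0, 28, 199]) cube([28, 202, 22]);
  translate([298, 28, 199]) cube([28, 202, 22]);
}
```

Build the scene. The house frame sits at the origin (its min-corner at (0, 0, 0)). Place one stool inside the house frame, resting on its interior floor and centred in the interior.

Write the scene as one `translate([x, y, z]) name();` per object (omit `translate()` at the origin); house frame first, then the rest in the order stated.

house_frame();
translate([1642, 1501, 0]) stool();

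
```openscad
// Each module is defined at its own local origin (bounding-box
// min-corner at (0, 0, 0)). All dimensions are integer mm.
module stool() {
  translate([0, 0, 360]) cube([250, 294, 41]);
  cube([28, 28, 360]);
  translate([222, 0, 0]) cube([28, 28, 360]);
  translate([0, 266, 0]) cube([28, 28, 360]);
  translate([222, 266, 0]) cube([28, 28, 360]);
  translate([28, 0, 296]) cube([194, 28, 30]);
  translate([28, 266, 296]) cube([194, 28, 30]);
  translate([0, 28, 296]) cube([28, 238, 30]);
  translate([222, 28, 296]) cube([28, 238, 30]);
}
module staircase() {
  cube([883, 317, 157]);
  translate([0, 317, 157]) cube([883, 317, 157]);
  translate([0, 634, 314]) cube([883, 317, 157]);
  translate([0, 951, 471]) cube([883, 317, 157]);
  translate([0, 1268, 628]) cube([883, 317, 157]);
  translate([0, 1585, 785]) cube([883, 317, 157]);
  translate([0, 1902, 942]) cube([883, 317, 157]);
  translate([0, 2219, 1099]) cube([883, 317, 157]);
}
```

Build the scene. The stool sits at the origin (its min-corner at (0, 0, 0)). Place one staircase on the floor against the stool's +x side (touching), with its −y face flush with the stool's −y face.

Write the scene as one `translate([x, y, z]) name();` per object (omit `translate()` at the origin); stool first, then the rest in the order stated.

stool();
translate([250, 0, 0]) staircase();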